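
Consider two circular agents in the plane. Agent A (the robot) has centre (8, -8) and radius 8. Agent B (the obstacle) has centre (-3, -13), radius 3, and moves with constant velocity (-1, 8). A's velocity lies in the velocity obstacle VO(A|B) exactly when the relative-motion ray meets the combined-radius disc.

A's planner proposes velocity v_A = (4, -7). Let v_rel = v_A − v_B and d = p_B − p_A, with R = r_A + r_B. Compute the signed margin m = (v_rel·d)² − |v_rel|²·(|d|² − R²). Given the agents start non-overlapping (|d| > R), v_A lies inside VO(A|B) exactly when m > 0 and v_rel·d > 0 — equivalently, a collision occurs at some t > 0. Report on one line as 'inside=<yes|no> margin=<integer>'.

d = (-11, -5),  |d|² = 146;  R = 8+3 = 11,  c = 146−11² = 25
v_rel = (5, -15),  |v_rel|² = 250;  v_rel·d = (5)·(-11) + (-15)·(-5) = 20
250·t² − 40·t + 25 = 0  ⇒  m = 20² − 250·25 = -5850
m = -5850 < 0,  v_rel·d = 20 > 0  ⇒  outside

inside=no margin=-5850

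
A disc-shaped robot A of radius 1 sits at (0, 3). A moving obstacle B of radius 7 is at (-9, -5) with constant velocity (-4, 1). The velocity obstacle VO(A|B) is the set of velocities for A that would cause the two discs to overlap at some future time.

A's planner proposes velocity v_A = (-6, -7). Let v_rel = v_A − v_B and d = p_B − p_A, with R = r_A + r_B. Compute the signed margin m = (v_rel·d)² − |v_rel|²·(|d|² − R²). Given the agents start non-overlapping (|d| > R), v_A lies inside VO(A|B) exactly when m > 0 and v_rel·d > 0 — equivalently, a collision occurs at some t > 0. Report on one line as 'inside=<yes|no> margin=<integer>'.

d = (-9, -8),  |d|² = 145;  R = 1+7 = 8,  c = 145−8² = 81
v_rel = (-2, -8),  |v_rel|² = 68;  v_rel·d = (-2)·(-9) + (-8)·(-8) = 82
68·t² − 164·t + 81 = 0  ⇒  m = 82² − 68·81 = 1216
m = 1216 > 0,  v_rel·d = 82 > 0  ⇒  inside

inside=yes margin=1216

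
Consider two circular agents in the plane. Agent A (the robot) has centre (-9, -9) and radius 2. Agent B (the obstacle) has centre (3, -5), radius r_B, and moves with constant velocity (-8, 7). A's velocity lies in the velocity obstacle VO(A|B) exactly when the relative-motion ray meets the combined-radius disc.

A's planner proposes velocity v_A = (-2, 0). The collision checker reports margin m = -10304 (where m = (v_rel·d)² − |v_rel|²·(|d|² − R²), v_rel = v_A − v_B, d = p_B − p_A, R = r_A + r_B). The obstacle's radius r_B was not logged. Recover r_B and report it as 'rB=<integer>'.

m = -10304
d = (12, 4);  v_rel = (6, -7),  |v_rel|² = 85
v_rel×d = (6)·(4) − (-7)·(12) = 108
since m = R²·85 − 108²:  R² = (11664 + -10304) / 85 = 16
R = √16 = 4  ⇒  r_B = 4 − 2 = 2

rB=2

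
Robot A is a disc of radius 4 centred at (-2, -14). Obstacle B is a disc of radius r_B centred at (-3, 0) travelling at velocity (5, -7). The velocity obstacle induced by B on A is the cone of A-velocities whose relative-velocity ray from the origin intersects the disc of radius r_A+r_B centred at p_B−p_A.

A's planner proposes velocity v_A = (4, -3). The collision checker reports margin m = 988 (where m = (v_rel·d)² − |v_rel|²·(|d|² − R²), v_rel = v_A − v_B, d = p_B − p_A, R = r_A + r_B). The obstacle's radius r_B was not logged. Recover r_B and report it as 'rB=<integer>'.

m = 988
d = (-1, 14);  v_rel = (-1, 4),  |v_rel|² = 17
v_rel×d = (-1)·(14) − (4)·(-1) = -10
since m = R²·17 − (-10)²:  R² = (100 + 988) / 17 = 64
R = √64 = 8  ⇒  r_B = 8 − 4 = 4

rB=4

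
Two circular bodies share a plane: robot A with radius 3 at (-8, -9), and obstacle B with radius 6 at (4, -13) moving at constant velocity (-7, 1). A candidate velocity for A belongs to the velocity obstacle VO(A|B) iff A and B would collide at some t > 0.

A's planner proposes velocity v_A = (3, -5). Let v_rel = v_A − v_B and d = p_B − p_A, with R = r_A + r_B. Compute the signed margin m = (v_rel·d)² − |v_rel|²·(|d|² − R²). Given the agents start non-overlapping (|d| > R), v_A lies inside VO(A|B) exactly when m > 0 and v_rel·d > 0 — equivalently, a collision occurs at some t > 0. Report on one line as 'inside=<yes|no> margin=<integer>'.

d = (12, -4),  |d|² = 160;  R = 3+6 = 9,  c = 160−9² = 79
v_rel = (10, -6),  |v_rel|² = 136;  v_rel·d = (10)·(12) + (-6)·(-4) = 144
136·t² − 288·t + 79 = 0  ⇒  m = 144² − 136·79 = 9992
m = 9992 > 0,  v_rel·d = 144 > 0  ⇒  inside

inside=yes margin=9992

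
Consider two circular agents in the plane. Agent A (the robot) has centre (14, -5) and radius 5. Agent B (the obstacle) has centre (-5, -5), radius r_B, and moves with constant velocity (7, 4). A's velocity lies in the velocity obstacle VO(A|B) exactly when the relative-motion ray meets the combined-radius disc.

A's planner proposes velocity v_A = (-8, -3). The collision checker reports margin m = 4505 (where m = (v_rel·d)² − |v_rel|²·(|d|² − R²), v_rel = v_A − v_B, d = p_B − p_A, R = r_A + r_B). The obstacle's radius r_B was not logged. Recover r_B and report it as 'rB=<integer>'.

m = 4505
d = (-19, 0);  v_rel = (-15, -7),  |v_rel|² = 274
v_rel×d = (-15)·(0) − (-7)·(-19) = -133
since m = R²·274 − (-133)²:  R² = (17689 + 4505) / 274 = 81
R = √81 = 9  ⇒  r_B = 9 − 5 = 4

rB=4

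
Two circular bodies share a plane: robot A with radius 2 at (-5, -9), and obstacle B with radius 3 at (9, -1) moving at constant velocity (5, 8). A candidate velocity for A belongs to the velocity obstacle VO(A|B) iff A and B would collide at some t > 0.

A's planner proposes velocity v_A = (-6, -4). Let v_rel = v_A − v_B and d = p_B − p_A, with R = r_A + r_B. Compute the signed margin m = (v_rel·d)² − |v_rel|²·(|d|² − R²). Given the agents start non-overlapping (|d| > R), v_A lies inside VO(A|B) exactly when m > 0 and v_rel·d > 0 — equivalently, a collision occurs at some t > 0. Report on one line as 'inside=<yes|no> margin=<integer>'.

d = (14, 8),  |d|² = 260;  R = 2+3 = 5,  c = 260−5² = 235
v_rel = (-11, -12),  |v_rel|² = 265;  v_rel·d = (-11)·(14) + (-12)·(8) = -250
265·t² + 500·t + 235 = 0  ⇒  m = (-250)² − 265·235 = 225
m = 225 > 0,  v_rel·d = -250 < 0  ⇒  outside

inside=no margin=225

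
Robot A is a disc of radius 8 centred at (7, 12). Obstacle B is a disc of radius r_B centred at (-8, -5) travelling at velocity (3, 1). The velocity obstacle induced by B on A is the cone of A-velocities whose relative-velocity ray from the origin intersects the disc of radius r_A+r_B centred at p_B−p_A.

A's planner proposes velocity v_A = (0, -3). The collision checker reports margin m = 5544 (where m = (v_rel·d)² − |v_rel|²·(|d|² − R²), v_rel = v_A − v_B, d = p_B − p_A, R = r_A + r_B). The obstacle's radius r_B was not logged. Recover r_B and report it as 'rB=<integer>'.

m = 5544
d = (-15, -17);  v_rel = (-3, -4),  |v_rel|² = 25
v_rel×d = (-3)·(-17) − (-4)·(-15) = -9
since m = R²·25 − (-9)²:  R² = (81 + 5544) / 25 = 225
R = √225 = 15  ⇒  r_B = 15 − 8 = 7

rB=7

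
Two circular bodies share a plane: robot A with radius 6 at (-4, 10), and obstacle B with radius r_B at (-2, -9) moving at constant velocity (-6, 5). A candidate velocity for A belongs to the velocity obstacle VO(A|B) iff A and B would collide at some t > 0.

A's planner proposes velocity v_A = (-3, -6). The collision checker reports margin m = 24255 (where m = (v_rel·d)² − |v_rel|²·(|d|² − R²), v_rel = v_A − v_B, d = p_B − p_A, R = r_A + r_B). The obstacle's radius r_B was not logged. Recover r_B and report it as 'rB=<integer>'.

m = 24255
d = (2, -19);  v_rel = (3, -11),  |v_rel|² = 130
v_rel×d = (3)·(-19) − (-11)·(2) = -35
since m = R²·130 − (-35)²:  R² = (1225 + 24255) / 130 = 196
R = √196 = 14  ⇒  r_B = 14 − 6 = 8

rB=8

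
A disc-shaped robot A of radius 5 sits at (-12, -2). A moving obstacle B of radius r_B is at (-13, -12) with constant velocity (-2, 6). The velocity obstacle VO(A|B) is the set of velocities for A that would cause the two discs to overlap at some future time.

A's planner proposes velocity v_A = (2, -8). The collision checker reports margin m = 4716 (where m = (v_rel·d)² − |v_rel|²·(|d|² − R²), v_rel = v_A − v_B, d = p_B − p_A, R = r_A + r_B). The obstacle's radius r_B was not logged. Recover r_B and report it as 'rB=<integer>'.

m = 4716
d = (-1, -10);  v_rel = (4, -14),  |v_rel|² = 212
v_rel×d = (4)·(-10) − (-14)·(-1) = -54
since m = R²·212 − (-54)²:  R² = (2916 + 4716) / 212 = 36
R = √36 = 6  ⇒  r_B = 6 − 5 = 1

rB=1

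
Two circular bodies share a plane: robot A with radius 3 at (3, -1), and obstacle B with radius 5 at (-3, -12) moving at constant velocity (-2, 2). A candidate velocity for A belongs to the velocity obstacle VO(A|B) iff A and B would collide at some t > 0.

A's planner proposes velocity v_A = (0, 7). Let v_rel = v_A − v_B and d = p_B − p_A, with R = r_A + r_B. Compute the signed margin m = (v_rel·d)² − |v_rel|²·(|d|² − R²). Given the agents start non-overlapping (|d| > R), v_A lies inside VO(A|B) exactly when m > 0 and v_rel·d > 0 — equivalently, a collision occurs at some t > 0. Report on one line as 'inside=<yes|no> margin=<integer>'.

d = (-6, -11),  |d|² = 157;  R = 3+5 = 8,  c = 157−8² = 93
v_rel = (2, 5),  |v_rel|² = 29;  v_rel·d = (2)·(-6) + (5)·(-11) = -67
29·t² + 134·t + 93 = 0  ⇒  m = (-67)² − 29·93 = 1792
m = 1792 > 0,  v_rel·d = -67 < 0  ⇒  outside

inside=no margin=1792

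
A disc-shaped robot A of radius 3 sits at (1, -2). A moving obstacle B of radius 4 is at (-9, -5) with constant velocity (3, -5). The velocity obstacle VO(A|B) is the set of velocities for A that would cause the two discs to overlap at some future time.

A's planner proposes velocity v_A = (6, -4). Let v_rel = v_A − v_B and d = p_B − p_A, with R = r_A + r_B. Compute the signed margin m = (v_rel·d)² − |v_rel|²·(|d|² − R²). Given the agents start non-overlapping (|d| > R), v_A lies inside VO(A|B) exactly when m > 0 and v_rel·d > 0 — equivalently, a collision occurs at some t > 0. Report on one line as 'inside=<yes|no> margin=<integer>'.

d = (-10, -3),  |d|² = 109;  R = 3+4 = 7,  c = 109−7² = 60
v_rel = (3, 1),  |v_rel|² = 10;  v_rel·d = (3)·(-10) + (1)·(-3) = -33
10·t² + 66·t + 60 = 0  ⇒  m = (-33)² − 10·60 = 489
m = 489 > 0,  v_rel·d = -33 < 0  ⇒  outside

inside=no margin=489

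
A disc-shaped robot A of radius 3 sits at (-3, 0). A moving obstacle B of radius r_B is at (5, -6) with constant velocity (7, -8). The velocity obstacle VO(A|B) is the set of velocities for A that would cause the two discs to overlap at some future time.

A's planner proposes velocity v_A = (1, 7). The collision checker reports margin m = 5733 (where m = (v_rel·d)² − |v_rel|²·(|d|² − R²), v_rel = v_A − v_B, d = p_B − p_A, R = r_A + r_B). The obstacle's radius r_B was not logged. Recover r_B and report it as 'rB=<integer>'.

m = 5733
d = (8, -6);  v_rel = (-6, 15),  |v_rel|² = 261
v_rel×d = (-6)·(-6) − (15)·(8) = -84
since m = R²·261 − (-84)²:  R² = (7056 + 5733) / 261 = 49
R = √49 = 7  ⇒  r_B = 7 − 3 = 4

rB=4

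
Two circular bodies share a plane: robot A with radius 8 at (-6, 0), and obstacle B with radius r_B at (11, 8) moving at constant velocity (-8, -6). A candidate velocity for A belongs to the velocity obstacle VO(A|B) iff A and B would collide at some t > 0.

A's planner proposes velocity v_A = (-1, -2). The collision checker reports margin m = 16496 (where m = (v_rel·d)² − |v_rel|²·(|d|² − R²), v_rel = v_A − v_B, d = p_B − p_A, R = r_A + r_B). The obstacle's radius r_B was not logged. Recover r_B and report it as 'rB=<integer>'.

m = 16496
d = (17, 8);  v_rel = (7, 4),  |v_rel|² = 65
v_rel×d = (7)·(8) − (4)·(17) = -12
since m = R²·65 − (-12)²:  R² = (144 + 16496) / 65 = 256
R = √256 = 16  ⇒  r_B = 16 − 8 = 8

rB=8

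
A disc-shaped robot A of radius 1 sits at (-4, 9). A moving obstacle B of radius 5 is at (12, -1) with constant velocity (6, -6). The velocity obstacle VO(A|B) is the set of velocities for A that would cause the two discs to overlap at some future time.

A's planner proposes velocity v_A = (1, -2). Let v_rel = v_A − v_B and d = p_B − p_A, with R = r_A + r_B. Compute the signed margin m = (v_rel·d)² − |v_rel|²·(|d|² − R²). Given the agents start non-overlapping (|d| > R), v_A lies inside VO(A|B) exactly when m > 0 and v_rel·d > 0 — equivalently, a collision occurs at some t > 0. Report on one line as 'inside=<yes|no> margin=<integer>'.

d = (16, -10),  |d|² = 356;  R = 1+5 = 6,  c = 356−6² = 320
v_rel = (-5, 4),  |v_rel|² = 41;  v_rel·d = (-5)·(16) + (4)·(-10) = -120
41·t² + 240·t + 320 = 0  ⇒  m = (-120)² − 41·320 = 1280
m = 1280 > 0,  v_rel·d = -120 < 0  ⇒  outside

inside=no margin=1280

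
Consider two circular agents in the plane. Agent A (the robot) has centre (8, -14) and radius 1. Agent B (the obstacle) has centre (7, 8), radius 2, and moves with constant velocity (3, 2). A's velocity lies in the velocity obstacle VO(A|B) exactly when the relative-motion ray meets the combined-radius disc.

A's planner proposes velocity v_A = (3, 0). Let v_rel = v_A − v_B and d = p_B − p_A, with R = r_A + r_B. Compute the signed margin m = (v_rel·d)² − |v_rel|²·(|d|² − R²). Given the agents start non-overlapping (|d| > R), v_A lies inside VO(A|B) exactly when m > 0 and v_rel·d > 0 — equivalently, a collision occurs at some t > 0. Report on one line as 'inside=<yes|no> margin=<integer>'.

d = (-1, 22),  |d|² = 485;  R = 1+2 = 3,  c = 485−3² = 476
v_rel = (0, -2),  |v_rel|² = 4;  v_rel·d = (0)·(-1) + (-2)·(22) = -44
4·t² + 88·t + 476 = 0  ⇒  m = (-44)² − 4·476 = 32
m = 32 > 0,  v_rel·d = -44 < 0  ⇒  outside

inside=no margin=32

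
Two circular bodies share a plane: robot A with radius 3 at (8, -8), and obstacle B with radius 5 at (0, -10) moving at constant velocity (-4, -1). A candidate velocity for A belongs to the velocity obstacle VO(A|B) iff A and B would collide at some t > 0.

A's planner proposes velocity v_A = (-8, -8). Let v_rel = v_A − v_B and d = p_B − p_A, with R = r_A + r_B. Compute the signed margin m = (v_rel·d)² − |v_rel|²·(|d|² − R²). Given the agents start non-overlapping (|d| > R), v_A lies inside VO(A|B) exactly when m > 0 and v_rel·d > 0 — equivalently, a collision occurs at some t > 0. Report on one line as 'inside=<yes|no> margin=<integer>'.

d = (-8, -2),  |d|² = 68;  R = 3+5 = 8,  c = 68−8² = 4
v_rel = (-4, -7),  |v_rel|² = 65;  v_rel·d = (-4)·(-8) + (-7)·(-2) = 46
65·t² − 92·t + 4 = 0  ⇒  m = 46² − 65·4 = 1856
m = 1856 > 0,  v_rel·d = 46 > 0  ⇒  inside

inside=yes margin=1856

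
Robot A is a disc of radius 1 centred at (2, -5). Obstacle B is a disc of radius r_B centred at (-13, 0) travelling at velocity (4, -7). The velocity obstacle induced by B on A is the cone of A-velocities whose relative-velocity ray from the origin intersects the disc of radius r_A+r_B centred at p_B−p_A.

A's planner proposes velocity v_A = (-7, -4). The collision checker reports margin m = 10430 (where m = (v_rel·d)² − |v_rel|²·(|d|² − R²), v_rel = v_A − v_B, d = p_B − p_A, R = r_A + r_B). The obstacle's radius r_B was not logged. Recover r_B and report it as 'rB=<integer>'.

m = 10430
d = (-15, 5);  v_rel = (-11, 3),  |v_rel|² = 130
v_rel×d = (-11)·(5) − (3)·(-15) = -10
since m = R²·130 − (-10)²:  R² = (100 + 10430) / 130 = 81
R = √81 = 9  ⇒  r_B = 9 − 1 = 8

rB=8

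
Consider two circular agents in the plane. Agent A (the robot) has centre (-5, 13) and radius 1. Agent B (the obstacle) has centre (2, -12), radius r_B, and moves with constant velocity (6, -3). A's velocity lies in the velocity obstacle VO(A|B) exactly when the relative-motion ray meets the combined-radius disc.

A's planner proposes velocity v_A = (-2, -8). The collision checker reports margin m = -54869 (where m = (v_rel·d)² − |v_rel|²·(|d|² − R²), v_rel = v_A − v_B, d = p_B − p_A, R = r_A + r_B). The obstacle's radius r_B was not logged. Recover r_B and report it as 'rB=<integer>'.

m = -54869
d = (7, -25);  v_rel = (-8, -5),  |v_rel|² = 89
v_rel×d = (-8)·(-25) − (-5)·(7) = 235
since m = R²·89 − 235²:  R² = (55225 + -54869) / 89 = 4
R = √4 = 2  ⇒  r_B = 2 − 1 = 1

rB=1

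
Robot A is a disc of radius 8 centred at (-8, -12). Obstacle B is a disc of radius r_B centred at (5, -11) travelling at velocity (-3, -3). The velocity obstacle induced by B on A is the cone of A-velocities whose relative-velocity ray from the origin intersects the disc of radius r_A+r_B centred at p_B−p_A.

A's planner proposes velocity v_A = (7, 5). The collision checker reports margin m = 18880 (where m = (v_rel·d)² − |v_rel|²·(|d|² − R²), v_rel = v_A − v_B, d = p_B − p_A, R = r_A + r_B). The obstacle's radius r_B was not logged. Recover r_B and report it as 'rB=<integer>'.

m = 18880
d = (13, 1);  v_rel = (10, 8),  |v_rel|² = 164
v_rel×d = (10)·(1) − (8)·(13) = -94
since m = R²·164 − (-94)²:  R² = (8836 + 18880) / 164 = 169
R = √169 = 13  ⇒  r_B = 13 − 8 = 5

rB=5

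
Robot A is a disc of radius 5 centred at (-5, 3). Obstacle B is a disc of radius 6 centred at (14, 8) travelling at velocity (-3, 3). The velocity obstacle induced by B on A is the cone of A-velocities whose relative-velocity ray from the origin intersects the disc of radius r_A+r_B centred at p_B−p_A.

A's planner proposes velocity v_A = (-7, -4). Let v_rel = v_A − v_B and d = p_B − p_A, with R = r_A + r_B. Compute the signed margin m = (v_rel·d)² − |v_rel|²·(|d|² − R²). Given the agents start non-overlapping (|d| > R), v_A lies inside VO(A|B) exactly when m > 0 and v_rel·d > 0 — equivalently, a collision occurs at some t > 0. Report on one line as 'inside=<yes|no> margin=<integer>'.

d = (19, 5),  |d|² = 386;  R = 5+6 = 11,  c = 386−11² = 265
v_rel = (-4, -7),  |v_rel|² = 65;  v_rel·d = (-4)·(19) + (-7)·(5) = -111
65·t² + 222·t + 265 = 0  ⇒  m = (-111)² − 65·265 = -4904
m = -4904 < 0,  v_rel·d = -111 < 0  ⇒  outside

inside=no margin=-4904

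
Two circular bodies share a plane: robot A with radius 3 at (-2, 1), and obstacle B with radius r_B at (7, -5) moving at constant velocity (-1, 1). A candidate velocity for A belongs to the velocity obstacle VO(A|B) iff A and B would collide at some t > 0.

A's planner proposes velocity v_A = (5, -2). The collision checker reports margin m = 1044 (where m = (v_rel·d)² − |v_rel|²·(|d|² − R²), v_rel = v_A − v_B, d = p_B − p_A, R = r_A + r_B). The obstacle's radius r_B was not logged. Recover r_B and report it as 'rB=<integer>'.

m = 1044
d = (9, -6);  v_rel = (6, -3),  |v_rel|² = 45
v_rel×d = (6)·(-6) − (-3)·(9) = -9
since m = R²·45 − (-9)²:  R² = (81 + 1044) / 45 = 25
R = √25 = 5  ⇒  r_B = 5 − 3 = 2

rB=2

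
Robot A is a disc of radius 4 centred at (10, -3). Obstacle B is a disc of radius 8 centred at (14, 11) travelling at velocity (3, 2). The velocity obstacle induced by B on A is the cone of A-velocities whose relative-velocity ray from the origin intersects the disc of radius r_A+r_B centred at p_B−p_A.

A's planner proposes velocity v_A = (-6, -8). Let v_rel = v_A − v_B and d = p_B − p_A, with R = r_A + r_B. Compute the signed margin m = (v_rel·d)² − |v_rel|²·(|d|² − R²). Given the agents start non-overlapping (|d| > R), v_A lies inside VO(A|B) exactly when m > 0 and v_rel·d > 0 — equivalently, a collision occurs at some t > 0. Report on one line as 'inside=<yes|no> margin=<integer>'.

d = (4, 14),  |d|² = 212;  R = 4+8 = 12,  c = 212−12² = 68
v_rel = (-9, -10),  |v_rel|² = 181;  v_rel·d = (-9)·(4) + (-10)·(14) = -176
181·t² + 352·t + 68 = 0  ⇒  m = (-176)² − 181·68 = 18668
m = 18668 > 0,  v_rel·d = -176 < 0  ⇒  outside

inside=no margin=18668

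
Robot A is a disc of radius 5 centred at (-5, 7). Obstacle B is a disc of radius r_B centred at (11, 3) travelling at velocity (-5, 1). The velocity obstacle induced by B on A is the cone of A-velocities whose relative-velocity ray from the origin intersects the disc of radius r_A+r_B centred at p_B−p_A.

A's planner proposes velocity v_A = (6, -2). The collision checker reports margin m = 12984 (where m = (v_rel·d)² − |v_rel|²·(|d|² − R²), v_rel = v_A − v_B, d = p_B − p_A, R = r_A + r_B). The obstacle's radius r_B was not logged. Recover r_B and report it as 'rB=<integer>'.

m = 12984
d = (16, -4);  v_rel = (11, -3),  |v_rel|² = 130
v_rel×d = (11)·(-4) − (-3)·(16) = 4
since m = R²·130 − 4²:  R² = (16 + 12984) / 130 = 100
R = √100 = 10  ⇒  r_B = 10 − 5 = 5

rB=5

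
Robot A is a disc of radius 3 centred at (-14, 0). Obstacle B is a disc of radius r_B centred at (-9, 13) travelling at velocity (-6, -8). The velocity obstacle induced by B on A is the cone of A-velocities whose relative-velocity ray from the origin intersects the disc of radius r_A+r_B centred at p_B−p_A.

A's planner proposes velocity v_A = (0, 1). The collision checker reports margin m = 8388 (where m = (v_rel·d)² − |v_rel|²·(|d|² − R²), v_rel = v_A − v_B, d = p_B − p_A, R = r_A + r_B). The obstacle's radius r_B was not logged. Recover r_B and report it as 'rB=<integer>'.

m = 8388
d = (5, 13);  v_rel = (6, 9),  |v_rel|² = 117
v_rel×d = (6)·(13) − (9)·(5) = 33
since m = R²·117 − 33²:  R² = (1089 + 8388) / 117 = 81
R = √81 = 9  ⇒  r_B = 9 − 3 = 6

rB=6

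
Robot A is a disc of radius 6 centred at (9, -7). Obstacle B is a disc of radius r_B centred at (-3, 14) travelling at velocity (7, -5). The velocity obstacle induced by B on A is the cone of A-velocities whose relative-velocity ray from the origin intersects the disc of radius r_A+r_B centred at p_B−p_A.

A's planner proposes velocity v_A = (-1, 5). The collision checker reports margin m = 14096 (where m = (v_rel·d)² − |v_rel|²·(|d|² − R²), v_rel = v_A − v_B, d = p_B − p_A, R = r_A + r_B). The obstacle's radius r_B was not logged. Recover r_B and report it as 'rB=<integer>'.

m = 14096
d = (-12, 21);  v_rel = (-8, 10),  |v_rel|² = 164
v_rel×d = (-8)·(21) − (10)·(-12) = -48
since m = R²·164 − (-48)²:  R² = (2304 + 14096) / 164 = 100
R = √100 = 10  ⇒  r_B = 10 − 6 = 4

rB=4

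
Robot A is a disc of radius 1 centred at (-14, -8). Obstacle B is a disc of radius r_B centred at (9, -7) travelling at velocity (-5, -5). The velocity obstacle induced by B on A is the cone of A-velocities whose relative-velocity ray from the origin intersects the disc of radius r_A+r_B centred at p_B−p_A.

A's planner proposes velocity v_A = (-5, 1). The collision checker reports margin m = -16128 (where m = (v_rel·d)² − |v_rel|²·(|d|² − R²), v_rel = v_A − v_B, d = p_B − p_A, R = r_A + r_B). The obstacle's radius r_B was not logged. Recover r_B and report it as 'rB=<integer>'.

m = -16128
d = (23, 1);  v_rel = (0, 6),  |v_rel|² = 36
v_rel×d = (0)·(1) − (6)·(23) = -138
since m = R²·36 − (-138)²:  R² = (19044 + -16128) / 36 = 81
R = √81 = 9  ⇒  r_B = 9 − 1 = 8

rB=8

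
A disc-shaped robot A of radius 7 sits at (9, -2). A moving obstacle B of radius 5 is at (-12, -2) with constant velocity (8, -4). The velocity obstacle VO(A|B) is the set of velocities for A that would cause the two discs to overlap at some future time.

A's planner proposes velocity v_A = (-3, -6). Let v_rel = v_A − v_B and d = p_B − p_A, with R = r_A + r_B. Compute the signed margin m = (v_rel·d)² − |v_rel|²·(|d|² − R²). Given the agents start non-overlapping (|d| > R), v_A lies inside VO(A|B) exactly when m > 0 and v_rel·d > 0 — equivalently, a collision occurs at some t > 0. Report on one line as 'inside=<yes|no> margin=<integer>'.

d = (-21, 0),  |d|² = 441;  R = 7+5 = 12,  c = 441−12² = 297
v_rel = (-11, -2),  |v_rel|² = 125;  v_rel·d = (-11)·(-21) + (-2)·(0) = 231
125·t² − 462·t + 297 = 0  ⇒  m = 231² − 125·297 = 16236
m = 16236 > 0,  v_rel·d = 231 > 0  ⇒  inside

inside=yes margin=16236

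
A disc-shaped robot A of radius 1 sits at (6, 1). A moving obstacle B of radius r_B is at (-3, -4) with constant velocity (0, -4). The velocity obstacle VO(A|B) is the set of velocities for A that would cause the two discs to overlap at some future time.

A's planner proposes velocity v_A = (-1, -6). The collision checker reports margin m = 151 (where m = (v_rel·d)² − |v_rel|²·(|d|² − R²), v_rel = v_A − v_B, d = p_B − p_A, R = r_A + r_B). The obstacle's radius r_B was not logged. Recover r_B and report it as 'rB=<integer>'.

m = 151
d = (-9, -5);  v_rel = (-1, -2),  |v_rel|² = 5
v_rel×d = (-1)·(-5) − (-2)·(-9) = -13
since m = R²·5 − (-13)²:  R² = (169 + 151) / 5 = 64
R = √64 = 8  ⇒  r_B = 8 − 1 = 7

rB=7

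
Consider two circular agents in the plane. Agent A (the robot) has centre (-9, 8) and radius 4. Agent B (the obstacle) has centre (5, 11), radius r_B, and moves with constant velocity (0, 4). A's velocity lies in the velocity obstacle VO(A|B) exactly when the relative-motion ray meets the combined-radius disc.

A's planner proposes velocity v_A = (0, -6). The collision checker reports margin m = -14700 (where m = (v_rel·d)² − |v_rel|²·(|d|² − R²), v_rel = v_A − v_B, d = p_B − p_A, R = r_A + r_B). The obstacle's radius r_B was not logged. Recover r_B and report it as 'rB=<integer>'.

m = -14700
d = (14, 3);  v_rel = (0, -10),  |v_rel|² = 100
v_rel×d = (0)·(3) − (-10)·(14) = 140
since m = R²·100 − 140²:  R² = (19600 + -14700) / 100 = 49
R = √49 = 7  ⇒  r_B = 7 − 4 = 3

rB=3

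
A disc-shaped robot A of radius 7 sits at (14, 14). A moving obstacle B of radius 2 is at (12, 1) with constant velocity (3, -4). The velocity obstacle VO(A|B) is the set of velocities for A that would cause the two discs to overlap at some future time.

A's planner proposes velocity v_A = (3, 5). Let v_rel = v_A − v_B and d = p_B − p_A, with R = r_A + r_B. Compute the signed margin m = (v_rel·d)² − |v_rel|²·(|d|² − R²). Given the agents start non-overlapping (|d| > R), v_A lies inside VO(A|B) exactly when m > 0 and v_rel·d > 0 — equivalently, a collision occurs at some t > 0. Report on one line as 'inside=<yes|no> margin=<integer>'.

d = (-2, -13),  |d|² = 173;  R = 7+2 = 9,  c = 173−9² = 92
v_rel = (0, 9),  |v_rel|² = 81;  v_rel·d = (0)·(-2) + (9)·(-13) = -117
81·t² + 234·t + 92 = 0  ⇒  m = (-117)² − 81·92 = 6237
m = 6237 > 0,  v_rel·d = -117 < 0  ⇒  outside

inside=no margin=6237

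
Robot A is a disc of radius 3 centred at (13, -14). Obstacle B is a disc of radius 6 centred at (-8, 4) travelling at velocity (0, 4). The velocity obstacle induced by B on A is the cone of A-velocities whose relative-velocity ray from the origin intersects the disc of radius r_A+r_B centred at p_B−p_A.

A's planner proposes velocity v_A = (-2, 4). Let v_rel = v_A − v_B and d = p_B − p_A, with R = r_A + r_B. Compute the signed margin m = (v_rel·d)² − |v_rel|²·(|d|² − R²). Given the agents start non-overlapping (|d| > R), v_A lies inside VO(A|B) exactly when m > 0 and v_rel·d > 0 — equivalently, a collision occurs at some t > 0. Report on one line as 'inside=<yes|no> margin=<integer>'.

d = (-21, 18),  |d|² = 765;  R = 3+6 = 9,  c = 765−9² = 684
v_rel = (-2, 0),  |v_rel|² = 4;  v_rel·d = (-2)·(-21) + (0)·(18) = 42
4·t² − 84·t + 684 = 0  ⇒  m = 42² − 4·684 = -972
m = -972 < 0,  v_rel·d = 42 > 0  ⇒  outside

inside=no margin=-972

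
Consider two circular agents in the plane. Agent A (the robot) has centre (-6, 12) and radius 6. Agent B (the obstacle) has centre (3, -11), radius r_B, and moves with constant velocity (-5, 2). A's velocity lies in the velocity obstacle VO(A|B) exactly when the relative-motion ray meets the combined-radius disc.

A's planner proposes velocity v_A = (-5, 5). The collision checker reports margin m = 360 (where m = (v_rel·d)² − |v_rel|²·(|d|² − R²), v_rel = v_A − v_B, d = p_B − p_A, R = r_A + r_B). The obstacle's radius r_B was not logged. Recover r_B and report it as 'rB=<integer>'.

m = 360
d = (9, -23);  v_rel = (0, 3),  |v_rel|² = 9
v_rel×d = (0)·(-23) − (3)·(9) = -27
since m = R²·9 − (-27)²:  R² = (729 + 360) / 9 = 121
R = √121 = 11  ⇒  r_B = 11 − 6 = 5

rB=5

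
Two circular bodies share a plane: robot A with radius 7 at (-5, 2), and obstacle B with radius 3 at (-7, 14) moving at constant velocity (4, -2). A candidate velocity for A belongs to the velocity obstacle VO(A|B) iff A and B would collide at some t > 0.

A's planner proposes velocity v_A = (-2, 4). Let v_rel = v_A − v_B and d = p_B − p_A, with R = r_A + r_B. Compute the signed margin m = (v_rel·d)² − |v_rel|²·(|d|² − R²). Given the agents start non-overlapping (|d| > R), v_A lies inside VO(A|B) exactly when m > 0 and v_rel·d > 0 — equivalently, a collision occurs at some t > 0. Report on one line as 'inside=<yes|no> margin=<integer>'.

d = (-2, 12),  |d|² = 148;  R = 7+3 = 10,  c = 148−10² = 48
v_rel = (-6, 6),  |v_rel|² = 72;  v_rel·d = (-6)·(-2) + (6)·(12) = 84
72·t² − 168·t + 48 = 0  ⇒  m = 84² − 72·48 = 3600
m = 3600 > 0,  v_rel·d = 84 > 0  ⇒  inside

inside=yes margin=3600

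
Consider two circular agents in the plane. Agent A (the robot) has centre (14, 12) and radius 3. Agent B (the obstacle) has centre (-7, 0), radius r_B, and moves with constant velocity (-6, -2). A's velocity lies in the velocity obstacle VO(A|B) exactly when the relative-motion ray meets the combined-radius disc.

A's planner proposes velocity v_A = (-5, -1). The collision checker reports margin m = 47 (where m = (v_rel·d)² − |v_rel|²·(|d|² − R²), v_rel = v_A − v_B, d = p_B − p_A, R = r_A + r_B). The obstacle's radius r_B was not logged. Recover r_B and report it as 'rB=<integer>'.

m = 47
d = (-21, -12);  v_rel = (1, 1),  |v_rel|² = 2
v_rel×d = (1)·(-12) − (1)·(-21) = 9
since m = R²·2 − 9²:  R² = (81 + 47) / 2 = 64
R = √64 = 8  ⇒  r_B = 8 − 3 = 5

rB=5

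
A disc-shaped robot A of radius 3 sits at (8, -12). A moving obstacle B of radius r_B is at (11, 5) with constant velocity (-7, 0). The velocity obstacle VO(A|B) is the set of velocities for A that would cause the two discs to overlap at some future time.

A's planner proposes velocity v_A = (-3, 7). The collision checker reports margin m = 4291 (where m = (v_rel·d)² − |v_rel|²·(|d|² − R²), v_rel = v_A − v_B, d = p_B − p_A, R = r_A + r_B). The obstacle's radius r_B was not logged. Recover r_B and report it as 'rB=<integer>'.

m = 4291
d = (3, 17);  v_rel = (4, 7),  |v_rel|² = 65
v_rel×d = (4)·(17) − (7)·(3) = 47
since m = R²·65 − 47²:  R² = (2209 + 4291) / 65 = 100
R = √100 = 10  ⇒  r_B = 10 − 3 = 7

rB=7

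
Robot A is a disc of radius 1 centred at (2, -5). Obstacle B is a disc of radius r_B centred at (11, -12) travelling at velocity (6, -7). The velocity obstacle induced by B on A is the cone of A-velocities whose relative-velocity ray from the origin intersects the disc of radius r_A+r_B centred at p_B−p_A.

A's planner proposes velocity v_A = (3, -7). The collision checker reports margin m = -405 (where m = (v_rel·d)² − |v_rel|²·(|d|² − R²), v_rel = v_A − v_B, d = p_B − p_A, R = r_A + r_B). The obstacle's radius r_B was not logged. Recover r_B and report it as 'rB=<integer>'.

m = -405
d = (9, -7);  v_rel = (-3, 0),  |v_rel|² = 9
v_rel×d = (-3)·(-7) − (0)·(9) = 21
since m = R²·9 − 21²:  R² = (441 + -405) / 9 = 4
R = √4 = 2  ⇒  r_B = 2 − 1 = 1

rB=1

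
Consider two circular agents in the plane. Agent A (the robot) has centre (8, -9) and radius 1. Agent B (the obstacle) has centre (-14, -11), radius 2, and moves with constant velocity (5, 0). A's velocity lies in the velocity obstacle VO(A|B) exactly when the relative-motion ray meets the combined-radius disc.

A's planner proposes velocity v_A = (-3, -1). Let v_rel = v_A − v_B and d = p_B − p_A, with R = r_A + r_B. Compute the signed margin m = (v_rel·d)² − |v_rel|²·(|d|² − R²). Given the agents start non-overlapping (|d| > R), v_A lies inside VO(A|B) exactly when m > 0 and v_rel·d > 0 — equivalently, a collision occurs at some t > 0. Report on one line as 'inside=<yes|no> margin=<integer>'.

d = (-22, -2),  |d|² = 488;  R = 1+2 = 3,  c = 488−3² = 479
v_rel = (-8, -1),  |v_rel|² = 65;  v_rel·d = (-8)·(-22) + (-1)·(-2) = 178
65·t² − 356·t + 479 = 0  ⇒  m = 178² − 65·479 = 549
m = 549 > 0,  v_rel·d = 178 > 0  ⇒  inside

inside=yes margin=549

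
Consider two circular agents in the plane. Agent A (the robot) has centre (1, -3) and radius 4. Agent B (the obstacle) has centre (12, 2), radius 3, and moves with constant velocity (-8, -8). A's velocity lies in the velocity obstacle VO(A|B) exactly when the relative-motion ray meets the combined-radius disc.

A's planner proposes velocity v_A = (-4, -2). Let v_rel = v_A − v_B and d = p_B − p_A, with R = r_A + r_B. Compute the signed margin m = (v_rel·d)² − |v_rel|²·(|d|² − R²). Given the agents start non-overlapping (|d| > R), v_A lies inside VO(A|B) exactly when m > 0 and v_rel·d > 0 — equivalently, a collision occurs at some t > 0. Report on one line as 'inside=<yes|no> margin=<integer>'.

d = (11, 5),  |d|² = 146;  R = 4+3 = 7,  c = 146−7² = 97
v_rel = (4, 6),  |v_rel|² = 52;  v_rel·d = (4)·(11) + (6)·(5) = 74
52·t² − 148·t + 97 = 0  ⇒  m = 74² − 52·97 = 432
m = 432 > 0,  v_rel·d = 74 > 0  ⇒  inside

inside=yes margin=432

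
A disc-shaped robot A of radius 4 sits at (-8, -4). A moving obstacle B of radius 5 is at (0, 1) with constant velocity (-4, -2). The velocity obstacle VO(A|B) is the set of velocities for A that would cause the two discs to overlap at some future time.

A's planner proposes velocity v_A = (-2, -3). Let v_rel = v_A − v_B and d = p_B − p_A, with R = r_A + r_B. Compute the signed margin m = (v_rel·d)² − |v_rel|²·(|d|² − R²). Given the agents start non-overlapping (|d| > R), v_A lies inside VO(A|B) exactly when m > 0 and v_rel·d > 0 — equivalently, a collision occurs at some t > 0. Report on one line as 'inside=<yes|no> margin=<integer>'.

d = (8, 5),  |d|² = 89;  R = 4+5 = 9,  c = 89−9² = 8
v_rel = (2, -1),  |v_rel|² = 5;  v_rel·d = (2)·(8) + (-1)·(5) = 11
5·t² − 22·t + 8 = 0  ⇒  m = 11² − 5·8 = 81
m = 81 > 0,  v_rel·d = 11 > 0  ⇒  inside

inside=yes margin=81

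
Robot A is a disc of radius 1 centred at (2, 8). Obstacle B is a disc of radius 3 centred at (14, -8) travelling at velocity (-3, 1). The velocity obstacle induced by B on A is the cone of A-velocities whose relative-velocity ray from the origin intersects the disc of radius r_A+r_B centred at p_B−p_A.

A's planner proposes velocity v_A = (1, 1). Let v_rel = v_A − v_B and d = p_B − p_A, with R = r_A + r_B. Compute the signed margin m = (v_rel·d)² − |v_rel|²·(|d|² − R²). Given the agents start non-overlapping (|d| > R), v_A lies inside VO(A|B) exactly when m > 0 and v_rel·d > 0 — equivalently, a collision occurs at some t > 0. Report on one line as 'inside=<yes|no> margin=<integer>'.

d = (12, -16),  |d|² = 400;  R = 1+3 = 4,  c = 400−4² = 384
v_rel = (4, 0),  |v_rel|² = 16;  v_rel·d = (4)·(12) + (0)·(-16) = 48
16·t² − 96·t + 384 = 0  ⇒  m = 48² − 16·384 = -3840
m = -3840 < 0,  v_rel·d = 48 > 0  ⇒  outside

inside=no margin=-3840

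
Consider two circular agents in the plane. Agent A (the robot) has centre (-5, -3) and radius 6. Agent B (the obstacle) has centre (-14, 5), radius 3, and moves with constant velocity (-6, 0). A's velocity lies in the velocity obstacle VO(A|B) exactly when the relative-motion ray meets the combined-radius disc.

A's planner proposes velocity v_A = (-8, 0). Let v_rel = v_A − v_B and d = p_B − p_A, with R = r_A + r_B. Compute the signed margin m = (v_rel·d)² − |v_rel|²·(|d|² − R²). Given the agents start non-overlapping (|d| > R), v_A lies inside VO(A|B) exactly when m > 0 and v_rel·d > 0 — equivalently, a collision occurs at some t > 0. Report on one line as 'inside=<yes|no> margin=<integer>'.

d = (-9, 8),  |d|² = 145;  R = 6+3 = 9,  c = 145−9² = 64
v_rel = (-2, 0),  |v_rel|² = 4;  v_rel·d = (-2)·(-9) + (0)·(8) = 18
4·t² − 36·t + 64 = 0  ⇒  m = 18² − 4·64 = 68
m = 68 > 0,  v_rel·d = 18 > 0  ⇒  inside

inside=yes margin=68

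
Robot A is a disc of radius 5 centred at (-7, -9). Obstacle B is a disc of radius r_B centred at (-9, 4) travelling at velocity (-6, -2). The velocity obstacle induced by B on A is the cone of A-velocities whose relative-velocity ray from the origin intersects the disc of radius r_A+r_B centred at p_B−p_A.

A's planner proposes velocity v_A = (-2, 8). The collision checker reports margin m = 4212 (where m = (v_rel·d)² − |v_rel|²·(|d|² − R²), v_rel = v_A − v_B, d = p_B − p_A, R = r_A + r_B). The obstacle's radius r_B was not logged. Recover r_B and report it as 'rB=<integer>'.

m = 4212
d = (-2, 13);  v_rel = (4, 10),  |v_rel|² = 116
v_rel×d = (4)·(13) − (10)·(-2) = 72
since m = R²·116 − 72²:  R² = (5184 + 4212) / 116 = 81
R = √81 = 9  ⇒  r_B = 9 − 5 = 4

rB=4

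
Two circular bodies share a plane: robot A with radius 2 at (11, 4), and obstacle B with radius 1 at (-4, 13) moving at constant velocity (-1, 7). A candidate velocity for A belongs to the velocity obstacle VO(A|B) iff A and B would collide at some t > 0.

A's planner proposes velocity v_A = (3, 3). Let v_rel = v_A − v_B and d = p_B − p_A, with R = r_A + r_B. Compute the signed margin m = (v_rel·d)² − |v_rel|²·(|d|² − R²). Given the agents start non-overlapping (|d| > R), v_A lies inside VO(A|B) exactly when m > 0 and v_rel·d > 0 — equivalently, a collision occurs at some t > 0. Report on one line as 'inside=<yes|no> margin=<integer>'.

d = (-15, 9),  |d|² = 306;  R = 2+1 = 3,  c = 306−3² = 297
v_rel = (4, -4),  |v_rel|² = 32;  v_rel·d = (4)·(-15) + (-4)·(9) = -96
32·t² + 192·t + 297 = 0  ⇒  m = (-96)² − 32·297 = -288
m = -288 < 0,  v_rel·d = -96 < 0  ⇒  outside

inside=no margin=-288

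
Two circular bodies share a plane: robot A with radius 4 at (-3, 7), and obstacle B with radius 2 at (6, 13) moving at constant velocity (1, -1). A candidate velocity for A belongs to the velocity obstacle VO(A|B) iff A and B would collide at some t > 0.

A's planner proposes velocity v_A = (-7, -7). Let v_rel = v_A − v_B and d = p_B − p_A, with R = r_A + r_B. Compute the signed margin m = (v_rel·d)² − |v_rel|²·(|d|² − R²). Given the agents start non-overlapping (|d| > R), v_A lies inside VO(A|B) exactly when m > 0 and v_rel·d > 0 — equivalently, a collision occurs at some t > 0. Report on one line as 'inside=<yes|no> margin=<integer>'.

d = (9, 6),  |d|² = 117;  R = 4+2 = 6,  c = 117−6² = 81
v_rel = (-8, -6),  |v_rel|² = 100;  v_rel·d = (-8)·(9) + (-6)·(6) = -108
100·t² + 216·t + 81 = 0  ⇒  m = (-108)² − 100·81 = 3564
m = 3564 > 0,  v_rel·d = -108 < 0  ⇒  outside

inside=no margin=3564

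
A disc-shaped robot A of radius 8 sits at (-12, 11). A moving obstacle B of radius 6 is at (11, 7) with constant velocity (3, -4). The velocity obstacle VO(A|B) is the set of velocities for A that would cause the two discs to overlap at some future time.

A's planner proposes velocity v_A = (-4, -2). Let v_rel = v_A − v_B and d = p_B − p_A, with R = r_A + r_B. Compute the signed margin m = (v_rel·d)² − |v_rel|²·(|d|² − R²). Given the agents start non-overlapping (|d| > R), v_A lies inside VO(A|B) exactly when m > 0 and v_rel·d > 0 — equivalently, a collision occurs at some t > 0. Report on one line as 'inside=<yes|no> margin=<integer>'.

d = (23, -4),  |d|² = 545;  R = 8+6 = 14,  c = 545−14² = 349
v_rel = (-7, 2),  |v_rel|² = 53;  v_rel·d = (-7)·(23) + (2)·(-4) = -169
53·t² + 338·t + 349 = 0  ⇒  m = (-169)² − 53·349 = 10064
m = 10064 > 0,  v_rel·d = -169 < 0  ⇒  outside

inside=no margin=10064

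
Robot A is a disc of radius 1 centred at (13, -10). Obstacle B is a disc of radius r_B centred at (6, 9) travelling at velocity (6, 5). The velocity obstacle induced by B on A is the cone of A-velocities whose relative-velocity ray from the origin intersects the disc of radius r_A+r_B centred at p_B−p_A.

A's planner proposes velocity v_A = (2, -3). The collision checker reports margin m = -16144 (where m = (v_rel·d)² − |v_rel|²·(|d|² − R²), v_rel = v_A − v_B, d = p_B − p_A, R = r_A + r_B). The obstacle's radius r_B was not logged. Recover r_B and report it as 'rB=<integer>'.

m = -16144
d = (-7, 19);  v_rel = (-4, -8),  |v_rel|² = 80
v_rel×d = (-4)·(19) − (-8)·(-7) = -132
since m = R²·80 − (-132)²:  R² = (17424 + -16144) / 80 = 16
R = √16 = 4  ⇒  r_B = 4 − 1 = 3

rB=3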